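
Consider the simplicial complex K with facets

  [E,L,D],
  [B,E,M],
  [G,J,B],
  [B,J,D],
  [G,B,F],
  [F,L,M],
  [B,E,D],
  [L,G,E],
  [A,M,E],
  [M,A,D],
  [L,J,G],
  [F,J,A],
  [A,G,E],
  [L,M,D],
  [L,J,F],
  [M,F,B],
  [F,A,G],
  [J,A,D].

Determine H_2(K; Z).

H_2 ≅ 0.

Fix the vertex order A < B < D < E < F < G < J < L < M and write every simplex with vertices in increasing order. Then dim K = 2 and the simplices of K are:

  0-simplices (9): A, B, D, E, F, G, J, L, M
  1-simplices (27): AD, AE, AF, AG, AJ, AM, BD, BE, BF, BG, BJ, BM, DE, DJ, DL, DM, EG, EL, EM, FG, FJ, FL, FM, GJ, GL, JL, LM
  2-simplices (18): ADJ, ADM, AEG, AEM, AFG, AFJ, BDE, BDJ, BEM, BFG, BFM, BGJ, DEL, DLM, EGL, FJL, FLM, GJL

giving chain groups C_0 ≅ Z^9, C_1 ≅ Z^27, C_2 ≅ Z^18.

The boundary map ∂_1: C_1 → C_0 is given by ∂[p,q] = [q] − [p]. For instance
  ∂EM = M − E.
The 9×27 boundary matrix has rank 8 and Smith normal form diag(1,1,1,1,1,1,1,1).

The boundary map ∂_2: C_2 → C_1 acts by ∂[p,q,r] = [q,r] − [p,r] + [p,q]. For instance
  ∂BDE = DE − BE + BD,
  ∂FLM = LM − FM + FL.
As a 27×18 matrix over Z this has rank 18, with invariant factors (1,1,1,1,1,1,1,1,1,1,1,1,1,1,1,1,1,2).

Now H_k = ker ∂_k / im ∂_{k+1}, so:

  H_2: rank ker ∂_2 − rank ∂_3 = (18 − 18) − 0 = 0, and there is no ∂_3, so H_2 ≅ 0.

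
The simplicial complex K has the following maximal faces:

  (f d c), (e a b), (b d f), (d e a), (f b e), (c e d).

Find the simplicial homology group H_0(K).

H_0 ≅ Z.

Take the total order a < b < c < d < e < f on the vertex set. Then K (dimension 2) consists of the simplices:

  0-simplices (6): a, b, c, d, e, f
  1-simplices (12): ab, ad, ae, bd, be, bf, cd, ce, cf, de, df, ef
  2-simplices (6): abe, ade, bdf, bef, cde, cdf

giving chain groups C_0 ≅ Z^6, C_1 ≅ Z^12, C_2 ≅ Z^6.

Boundary ∂_1: C_1 → C_0 sends each edge [p,q] (with p < q) to q − p. For instance
  ∂ef = f − e.
The 6×12 boundary matrix has rank 5 and Smith normal form diag(1,1,1,1,1).

Boundary ∂_2: C_2 → C_1 maps a triangle to the signed sum of its edges. For instance
  ∂abe = be − ae + ab,
  ∂bdf = df − bf + bd.
The 12×6 boundary matrix has rank 6 and Smith normal form diag(1,1,1,1,1,1).

Reading off H_k = ker ∂_k / im ∂_{k+1}:

  H_0: rank C_0 − rank ∂_1 = 6 − 5 = 1, and the invariant factors of ∂_1 are all 1, so H_0 ≅ Z.

(K is a triangulation of the cylinder S^1 x I.)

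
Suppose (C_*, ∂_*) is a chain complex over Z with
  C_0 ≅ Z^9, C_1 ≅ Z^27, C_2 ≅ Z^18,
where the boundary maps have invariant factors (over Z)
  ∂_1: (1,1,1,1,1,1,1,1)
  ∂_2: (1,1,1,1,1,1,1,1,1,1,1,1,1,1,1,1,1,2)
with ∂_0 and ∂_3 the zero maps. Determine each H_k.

H_0 = Z,  H_1 = Z ⊕ Z/2,  H_2 = 0.

H_0: b_0 = 9 − 0 − 8 = 1; torsion from ∂_1 factors > 1: none. So H_0 = Z.
H_1: b_1 = 27 − 8 − 18 = 1; torsion from ∂_2 factors > 1: [2]. So H_1 = Z ⊕ Z/2.
H_2: b_2 = 18 − 18 − 0 = 0; torsion from ∂_3 factors > 1: none. So H_2 = 0.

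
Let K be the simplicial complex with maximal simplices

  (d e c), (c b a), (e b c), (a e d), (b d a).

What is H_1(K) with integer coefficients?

Order the vertices as a < b < c < d < e. Listing each simplex with vertices in this order, K has dimension 2 with simplices:

  0-simplices (5): a, b, c, d, e
  1-simplices (10): ab, ac, ad, ae, bc, bd, be, cd, ce, de
  2-simplices (5): abc, abd, ade, bce, cde

giving chain groups C_0 ≅ Z^5, C_1 ≅ Z^10, C_2 ≅ Z^5.

∂_1: C_1 → C_0 is given by ∂[p,q] = [q] − [p]. For instance
  ∂be = e − b.
As a 5×10 matrix over Z this has rank 4, with invariant factors (1,1,1,1).

The boundary map ∂_2: C_2 → C_1 sends each 2-simplex [p,q,r] to [q,r] − [p,r] + [p,q]. For instance
  ∂abc = bc − ac + ab,
  ∂ade = de − ae + ad.
The 10×5 boundary matrix has rank 5 and Smith normal form diag(1,1,1,1,1).

From H_k ≅ ker(∂_k) / im(∂_{k+1}) we obtain:

  H_1: rank ker ∂_1 − rank ∂_2 = (10 − 4) − 5 = 1, and the invariant factors of ∂_2 are all 1, so H_1 = Z.

H_1 ≅ Z.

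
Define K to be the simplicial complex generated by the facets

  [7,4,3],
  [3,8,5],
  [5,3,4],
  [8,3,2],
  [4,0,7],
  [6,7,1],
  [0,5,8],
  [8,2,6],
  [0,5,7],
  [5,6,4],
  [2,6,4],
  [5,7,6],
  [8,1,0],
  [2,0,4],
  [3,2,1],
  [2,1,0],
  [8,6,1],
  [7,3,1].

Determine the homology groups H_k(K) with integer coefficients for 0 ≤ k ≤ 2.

Order the vertices as 0 < 1 < 2 < 3 < 4 < 5 < 6 < 7 < 8. Listing each simplex with vertices in this order, K has dimension 2 with simplices:

  0-simplices (9): [0], [1], [2], [3], [4], [5], [6], [7], [8]
  1-simplices (27): (27 of them)
  2-simplices (18): [0,1,2], [0,1,8], [0,2,4], [0,4,7], [0,5,7], [0,5,8], [1,2,3], [1,3,7], [1,6,7], [1,6,8], [2,3,8], [2,4,6], [2,6,8], [3,4,5], [3,4,7], [3,5,8], [4,5,6], [5,6,7]

giving chain groups C_0 ≅ Z^9, C_1 ≅ Z^27, C_2 ≅ Z^18.

Boundary ∂_1: C_1 → C_0 sends each edge [p,q] (with p < q) to q − p.
The 9×27 boundary matrix has rank 8 and Smith normal form diag(1,1,1,1,1,1,1,1).

The boundary map ∂_2: C_2 → C_1 maps a triangle to the signed sum of its edges. For instance
  ∂[1,2,3] = [2,3] − [1,3] + [1,2],
  ∂[0,2,4] = [2,4] − [0,4] + [0,2].
The 27×18 boundary matrix has rank 18 and Smith normal form diag(1,1,1,1,1,1,1,1,1,1,1,1,1,1,1,1,1,2).

Computing H_k = (kernel of ∂_k) / (image of ∂_{k+1}):

  H_0: rank C_0 − rank ∂_1 = 9 − 8 = 1, and the invariant factors of ∂_1 are all 1, so H_0 = Z.
  H_1: rank ker ∂_1 − rank ∂_2 = (27 − 8) − 18 = 1, and ∂_2 has invariant factor 2 > 1, so H_1 = Z × Z/2.
  H_2: rank ker ∂_2 − rank ∂_3 = (18 − 18) − 0 = 0, and there is no ∂_3, so H_2 = 0.

As a check, the Euler characteristic is 9 − 27 + 18 = 0, which agrees with 1 − 1 + 0 = 0.
(K is a triangulation of the Klein bottle.)

H_0 = Z,  H_1 = Z × Z/2,  H_2 = 0.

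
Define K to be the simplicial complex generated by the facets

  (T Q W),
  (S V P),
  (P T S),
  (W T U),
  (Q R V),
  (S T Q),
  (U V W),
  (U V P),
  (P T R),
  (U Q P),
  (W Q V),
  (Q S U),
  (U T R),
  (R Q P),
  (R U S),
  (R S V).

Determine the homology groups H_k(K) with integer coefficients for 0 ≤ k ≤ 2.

H_0 = Z,  H_1 = Z^2,  H_2 = Z.

Fix the vertex order P < Q < R < S < T < U < V < W and write every simplex with vertices in increasing order. Then dim K = 2 and the simplices of K are:

  0-simplices (8): P, Q, R, S, T, U, V, W
  1-simplices (24): PQ, PR, PS, PT, PU, PV, QR, QS, QT, QU, QV, QW, RS, RT, RU, RV, ST, SU, SV, TU, TW, UV, UW, VW
  2-simplices (16): PQR, PQU, PRT, PST, PSV, PUV, QRV, QST, QSU, QTW, QVW, RSU, RSV, RTU, TUW, UVW

Hence C_0 ≅ Z^8, C_1 ≅ Z^24, C_2 ≅ Z^16.

∂_1: C_1 → C_0 is given by ∂[p,q] = [q] − [p]. For instance
  ∂ST = T − S.
The resulting 8×24 matrix has rank 7, and its Smith normal form has invariant factors (1,1,1,1,1,1,1).

Boundary ∂_2: C_2 → C_1 sends each 2-simplex [p,q,r] to [q,r] − [p,r] + [p,q]. For instance
  ∂PRT = RT − PT + PR,
  ∂UVW = VW − UW + UV.
This gives a 24×16 integer matrix of rank 15; reducing to Smith normal form yields diagonal entries (1,1,1,1,1,1,1,1,1,1,1,1,1,1,1).

From H_k ≅ ker(∂_k) / im(∂_{k+1}) we obtain:

  H_0: rank C_0 − rank ∂_1 = 8 − 7 = 1, and the invariant factors of ∂_1 are all 1, so H_0 ≅ Z.
  H_1: rank ker ∂_1 − rank ∂_2 = (24 − 7) − 15 = 2, and the invariant factors of ∂_2 are all 1, so H_1 ≅ Z^2.
  H_2: rank ker ∂_2 − rank ∂_3 = (16 − 15) − 0 = 1, and there is no ∂_3, so H_2 ≅ Z.

As a check, the Euler characteristic is 8 − 24 + 16 = 0, which agrees with 1 − 2 + 1 = 0.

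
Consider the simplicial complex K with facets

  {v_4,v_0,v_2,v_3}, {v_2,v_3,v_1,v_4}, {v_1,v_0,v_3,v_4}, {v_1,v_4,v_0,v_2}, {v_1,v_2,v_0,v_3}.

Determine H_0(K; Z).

H_0 = Z.

Take the total order v_0 < v_1 < v_2 < v_3 < v_4 on the vertex set. Then K (dimension 3) consists of the simplices:

  0-simplices (5): [v_0], [v_1], [v_2], [v_3], [v_4]
  1-simplices (10): [v_0,v_1], [v_0,v_2], [v_0,v_3], [v_0,v_4], [v_1,v_2], [v_1,v_3], [v_1,v_4], [v_2,v_3], [v_2,v_4], [v_3,v_4]
  2-simplices (10): [v_0,v_1,v_2], [v_0,v_1,v_3], [v_0,v_1,v_4], [v_0,v_2,v_3], [v_0,v_2,v_4], [v_0,v_3,v_4], [v_1,v_2,v_3], [v_1,v_2,v_4], [v_1,v_3,v_4], [v_2,v_3,v_4]
  3-simplices (5): [v_0,v_1,v_2,v_3], [v_0,v_1,v_2,v_4], [v_0,v_1,v_3,v_4], [v_0,v_2,v_3,v_4], [v_1,v_2,v_3,v_4]

giving chain groups C_0 ≅ Z^5, C_1 ≅ Z^10, C_2 ≅ Z^10, C_3 ≅ Z^5.

The boundary map ∂_1: C_1 → C_0 maps an edge to its endpoints' difference, ∂[p,q] = q − p.
The 5×10 boundary matrix has rank 4 and Smith normal form diag(1,1,1,1).

∂_2: C_2 → C_1 acts by ∂[p,q,r] = [q,r] − [p,r] + [p,q]. For instance
  ∂[v_0,v_1,v_3] = [v_1,v_3] − [v_0,v_3] + [v_0,v_1],
  ∂[v_1,v_2,v_3] = [v_2,v_3] − [v_1,v_3] + [v_1,v_2].
The 10×10 boundary matrix has rank 6 and Smith normal form diag(1,1,1,1,1,1).

The boundary map ∂_3: C_3 → C_2 sends each 3-simplex σ to the alternating sum Σ_i (−1)^i (σ with its i-th vertex removed). For instance
  ∂[v_1,v_2,v_3,v_4] = [v_2,v_3,v_4] − [v_1,v_3,v_4] + [v_1,v_2,v_4] − [v_1,v_2,v_3],
  ∂[v_0,v_1,v_2,v_3] = [v_1,v_2,v_3] − [v_0,v_2,v_3] + [v_0,v_1,v_3] − [v_0,v_1,v_2].
The resulting 10×5 matrix has rank 4, and its Smith normal form has invariant factors (1,1,1,1).

Now H_k = ker ∂_k / im ∂_{k+1}, so:

  H_0: rank C_0 − rank ∂_1 = 5 − 4 = 1, and the invariant factors of ∂_1 are all 1, so H_0 ≅ Z.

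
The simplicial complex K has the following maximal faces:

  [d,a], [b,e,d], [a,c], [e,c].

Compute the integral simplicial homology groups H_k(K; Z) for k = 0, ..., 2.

H_0 = Z,  H_1 = Z,  H_2 = 0.

Take the total order a < b < c < d < e on the vertex set. Then K (dimension 2) consists of the simplices:

  0-simplices (5): a, b, c, d, e
  1-simplices (6): ac, ad, bd, be, ce, de
  2-simplices (1): bde

so the chain groups are C_0 ≅ Z^5, C_1 ≅ Z^6, C_2 ≅ Z^1.

∂_1: C_1 → C_0 sends each edge [p,q] (with p < q) to q − p. For instance
  ∂ac = c − a.
The 5×6 boundary matrix has rank 4 and Smith normal form diag(1,1,1,1).

Boundary ∂_2: C_2 → C_1 maps a triangle to the signed sum of its edges. For instance
  ∂bde = de − be + bd.
As a 6×1 matrix over Z this has rank 1, with invariant factors (1).

Computing H_k = (kernel of ∂_k) / (image of ∂_{k+1}):

  H_0: rank C_0 − rank ∂_1 = 5 − 4 = 1, and the invariant factors of ∂_1 are all 1, so H_0 ≅ Z.
  H_1: rank ker ∂_1 − rank ∂_2 = (6 − 4) − 1 = 1, and the invariant factors of ∂_2 are all 1, so H_1 ≅ Z.
  H_2: rank ker ∂_2 − rank ∂_3 = (1 − 1) − 0 = 0, and there is no ∂_3, so H_2 ≅ 0.

As a check, the Euler characteristic is 5 − 6 + 1 = 0, which agrees with 1 − 1 + 0 = 0.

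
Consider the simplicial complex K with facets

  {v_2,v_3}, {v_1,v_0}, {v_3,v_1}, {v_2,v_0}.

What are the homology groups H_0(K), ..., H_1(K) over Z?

H_0 ≅ Z,  H_1 ≅ Z.

Take the total order v_0 < v_1 < v_2 < v_3 on the vertex set. Then K (dimension 1) consists of the simplices:

  0-simplices (4): [v_0], [v_1], [v_2], [v_3]
  1-simplices (4): [v_0,v_1], [v_0,v_2], [v_1,v_3], [v_2,v_3]

so the chain groups are C_0 ≅ Z^4, C_1 ≅ Z^4.

∂_1: C_1 → C_0 sends each edge [p,q] (with p < q) to q − p. For instance
  ∂[v_2,v_3] = [v_3] − [v_2].
As a 4×4 matrix over Z this has rank 3, with invariant factors (1,1,1).

Now H_k = ker ∂_k / im ∂_{k+1}, so:

  H_0: rank C_0 − rank ∂_1 = 4 − 3 = 1, and the invariant factors of ∂_1 are all 1, so H_0 = Z.
  H_1: rank ker ∂_1 − rank ∂_2 = (4 − 3) − 0 = 1, and there is no ∂_2, so H_1 = Z.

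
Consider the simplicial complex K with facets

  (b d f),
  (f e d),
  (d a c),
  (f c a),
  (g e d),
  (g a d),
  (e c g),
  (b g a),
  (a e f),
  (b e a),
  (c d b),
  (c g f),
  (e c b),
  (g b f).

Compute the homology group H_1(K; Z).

H_1 ≅ Z^2.

Order the vertices as a < b < c < d < e < f < g. Listing each simplex with vertices in this order, K has dimension 2 with simplices:

  0-simplices (7): a, b, c, d, e, f, g
  1-simplices (21): ab, ac, ad, ae, af, ag, bc, bd, be, bf, bg, cd, ce, cf, cg, de, df, dg, ef, eg, fg
  2-simplices (14): abe, abg, acd, acf, adg, aef, bcd, bce, bdf, bfg, ceg, cfg, def, deg

giving chain groups C_0 ≅ Z^7, C_1 ≅ Z^21, C_2 ≅ Z^14.

Boundary ∂_1: C_1 → C_0 sends each edge [p,q] (with p < q) to q − p.
The resulting 7×21 matrix has rank 6, and its Smith normal form has invariant factors (1,1,1,1,1,1).

The boundary map ∂_2: C_2 → C_1 maps a triangle to the signed sum of its edges. For instance
  ∂abe = be − ae + ab,
  ∂deg = eg − dg + de.
The 21×14 boundary matrix has rank 13 and Smith normal form diag(1,1,1,1,1,1,1,1,1,1,1,1,1).

From H_k ≅ ker(∂_k) / im(∂_{k+1}) we obtain:

  H_1: rank ker ∂_1 − rank ∂_2 = (21 − 6) − 13 = 2, and the invariant factors of ∂_2 are all 1, so H_1 = Z^2.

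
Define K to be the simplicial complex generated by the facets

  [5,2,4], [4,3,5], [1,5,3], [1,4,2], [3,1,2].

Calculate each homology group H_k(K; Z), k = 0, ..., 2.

H_0 = Z,  H_1 = Z,  H_2 = 0.

Fix the vertex order 1 < 2 < 3 < 4 < 5 and write every simplex with vertices in increasing order. Then dim K = 2 and the simplices of K are:

  0-simplices (5): [1], [2], [3], [4], [5]
  1-simplices (10): [1,2], [1,3], [1,4], [1,5], [2,3], [2,4], [2,5], [3,4], [3,5], [4,5]
  2-simplices (5): [1,2,3], [1,2,4], [1,3,5], [2,4,5], [3,4,5]

Hence C_0 ≅ Z^5, C_1 ≅ Z^10, C_2 ≅ Z^5.

Boundary ∂_1: C_1 → C_0 sends each edge [p,q] (with p < q) to q − p.
As a 5×10 matrix over Z this has rank 4, with invariant factors (1,1,1,1).

The boundary map ∂_2: C_2 → C_1 sends each 2-simplex [p,q,r] to [q,r] − [p,r] + [p,q]. For instance
  ∂[3,4,5] = [4,5] − [3,5] + [3,4],
  ∂[1,2,4] = [2,4] − [1,4] + [1,2].
The resulting 10×5 matrix has rank 5, and its Smith normal form has invariant factors (1,1,1,1,1).

Now H_k = ker ∂_k / im ∂_{k+1}, so:

  H_0: rank C_0 − rank ∂_1 = 5 − 4 = 1, and the invariant factors of ∂_1 are all 1, so H_0 ≅ Z.
  H_1: rank ker ∂_1 − rank ∂_2 = (10 − 4) − 5 = 1, and the invariant factors of ∂_2 are all 1, so H_1 ≅ Z.
  H_2: rank ker ∂_2 − rank ∂_3 = (5 − 5) − 0 = 0, and there is no ∂_3, so H_2 ≅ 0.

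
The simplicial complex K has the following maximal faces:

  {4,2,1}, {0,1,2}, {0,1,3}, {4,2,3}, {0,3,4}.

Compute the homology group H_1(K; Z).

Fix the vertex order 0 < 1 < 2 < 3 < 4 and write every simplex with vertices in increasing order. Then dim K = 2 and the simplices of K are:

  0-simplices (5): [0], [1], [2], [3], [4]
  1-simplices (10): [0,1], [0,2], [0,3], [0,4], [1,2], [1,3], [1,4], [2,3], [2,4], [3,4]
  2-simplices (5): [0,1,2], [0,1,3], [0,3,4], [1,2,4], [2,3,4]

giving chain groups C_0 ≅ Z^5, C_1 ≅ Z^10, C_2 ≅ Z^5.

Boundary ∂_1: C_1 → C_0 sends each edge [p,q] (with p < q) to q − p.
The resulting 5×10 matrix has rank 4, and its Smith normal form has invariant factors (1,1,1,1).

The boundary map ∂_2: C_2 → C_1 acts by ∂[p,q,r] = [q,r] − [p,r] + [p,q]. For instance
  ∂[0,3,4] = [3,4] − [0,4] + [0,3],
  ∂[0,1,2] = [1,2] − [0,2] + [0,1].
This gives a 10×5 integer matrix of rank 5; reducing to Smith normal form yields diagonal entries (1,1,1,1,1).

Now H_k = ker ∂_k / im ∂_{k+1}, so:

  H_1: rank ker ∂_1 − rank ∂_2 = (10 − 4) − 5 = 1, and the invariant factors of ∂_2 are all 1, so H_1 = Z.

H_1 ≅ Z.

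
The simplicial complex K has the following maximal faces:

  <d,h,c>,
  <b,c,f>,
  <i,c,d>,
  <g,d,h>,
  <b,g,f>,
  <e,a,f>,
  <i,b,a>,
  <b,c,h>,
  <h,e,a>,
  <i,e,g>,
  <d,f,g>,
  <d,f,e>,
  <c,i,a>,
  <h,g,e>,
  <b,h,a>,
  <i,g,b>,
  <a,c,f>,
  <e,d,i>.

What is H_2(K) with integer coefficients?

H_2 ≅ 0.

Take the total order a < b < c < d < e < f < g < h < i on the vertex set. Then K (dimension 2) consists of the simplices:

  0-simplices (9): a, b, c, d, e, f, g, h, i
  1-simplices (27): ab, ac, ae, af, ah, ai, bc, bf, bg, bh, bi, cd, cf, ch, ci, de, df, dg, dh, di, ef, eg, eh, ei, fg, gh, gi
  2-simplices (18): abh, abi, acf, aci, aef, aeh, bcf, bch, bfg, bgi, cdh, cdi, def, dei, dfg, dgh, egh, egi

Hence C_0 ≅ Z^9, C_1 ≅ Z^27, C_2 ≅ Z^18.

Boundary ∂_1: C_1 → C_0 sends each edge [p,q] (with p < q) to q − p.
As a 9×27 matrix over Z this has rank 8, with invariant factors (1,1,1,1,1,1,1,1).

The boundary map ∂_2: C_2 → C_1 acts by ∂[p,q,r] = [q,r] − [p,r] + [p,q]. For instance
  ∂def = ef − df + de,
  ∂dei = ei − di + de.
The resulting 27×18 matrix has rank 18, and its Smith normal form has invariant factors (1,1,1,1,1,1,1,1,1,1,1,1,1,1,1,1,1,2).

From H_k ≅ ker(∂_k) / im(∂_{k+1}) we obtain:

  H_2: rank ker ∂_2 − rank ∂_3 = (18 − 18) − 0 = 0, and there is no ∂_3, so H_2 ≅ 0.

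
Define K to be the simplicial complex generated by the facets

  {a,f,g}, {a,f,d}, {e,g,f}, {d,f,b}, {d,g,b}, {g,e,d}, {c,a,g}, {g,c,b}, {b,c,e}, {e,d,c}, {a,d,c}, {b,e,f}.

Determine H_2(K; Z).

H_2 = 0.

Order the vertices as a < b < c < d < e < f < g. Listing each simplex with vertices in this order, K has dimension 2 with simplices:

  0-simplices (7): a, b, c, d, e, f, g
  1-simplices (18): ac, ad, af, ag, bc, bd, be, bf, bg, cd, ce, cg, de, df, dg, ef, eg, fg
  2-simplices (12): acd, acg, adf, afg, bce, bcg, bdf, bdg, bef, cde, deg, efg

giving chain groups C_0 ≅ Z^7, C_1 ≅ Z^18, C_2 ≅ Z^12.

Boundary ∂_1: C_1 → C_0 sends each edge [p,q] (with p < q) to q − p. For instance
  ∂cg = g − c.
The resulting 7×18 matrix has rank 6, and its Smith normal form has invariant factors (1,1,1,1,1,1).

The boundary map ∂_2: C_2 → C_1 maps a triangle to the signed sum of its edges. For instance
  ∂acd = cd − ad + ac,
  ∂deg = eg − dg + de.
The 18×12 boundary matrix has rank 12 and Smith normal form diag(1,1,1,1,1,1,1,1,1,1,1,2).

Computing H_k = (kernel of ∂_k) / (image of ∂_{k+1}):

  H_2: rank ker ∂_2 − rank ∂_3 = (12 − 12) − 0 = 0, and there is no ∂_3, so H_2 ≅ 0.

(K is a triangulation of the real projective plane RP^2.)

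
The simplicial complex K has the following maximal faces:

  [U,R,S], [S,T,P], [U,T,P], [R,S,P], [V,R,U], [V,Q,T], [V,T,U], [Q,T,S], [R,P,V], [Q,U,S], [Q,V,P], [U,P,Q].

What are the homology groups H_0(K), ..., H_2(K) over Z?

H_0 ≅ Z,  H_1 ≅ Z/2,  H_2 = 0.

Order the vertices as P < Q < R < S < T < U < V. Listing each simplex with vertices in this order, K has dimension 2 with simplices:

  0-simplices (7): P, Q, R, S, T, U, V
  1-simplices (18): PQ, PR, PS, PT, PU, PV, QS, QT, QU, QV, RS, RU, RV, ST, SU, TU, TV, UV
  2-simplices (12): PQU, PQV, PRS, PRV, PST, PTU, QST, QSU, QTV, RSU, RUV, TUV

Hence C_0 ≅ Z^7, C_1 ≅ Z^18, C_2 ≅ Z^12.

Boundary ∂_1: C_1 → C_0 sends each edge [p,q] (with p < q) to q − p.
The 7×18 boundary matrix has rank 6 and Smith normal form diag(1,1,1,1,1,1).

Boundary ∂_2: C_2 → C_1 sends each 2-simplex [p,q,r] to [q,r] − [p,r] + [p,q]. For instance
  ∂PST = ST − PT + PS,
  ∂QSU = SU − QU + QS.
This gives a 18×12 integer matrix of rank 12; reducing to Smith normal form yields diagonal entries (1,1,1,1,1,1,1,1,1,1,1,2).

From H_k ≅ ker(∂_k) / im(∂_{k+1}) we obtain:

  H_0: rank C_0 − rank ∂_1 = 7 − 6 = 1, and the invariant factors of ∂_1 are all 1, so H_0 = Z.
  H_1: rank ker ∂_1 − rank ∂_2 = (18 − 6) − 12 = 0, and ∂_2 has invariant factor 2 > 1, so H_1 = Z/2.
  H_2: rank ker ∂_2 − rank ∂_3 = (12 − 12) − 0 = 0, and there is no ∂_3, so H_2 = 0.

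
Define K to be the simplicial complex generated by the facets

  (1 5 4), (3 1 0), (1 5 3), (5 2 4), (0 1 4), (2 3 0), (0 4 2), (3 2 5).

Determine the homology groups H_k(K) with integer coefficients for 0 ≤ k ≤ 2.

H_0 ≅ Z,  H_1 = 0,  H_2 ≅ Z.

K has 6 vertices, 12 edges, 8 triangles.
rank ∂_0 = 0, rank ∂_1 = 5 ⇒ b_0 = 6 − 0 − 5 = 1; all invariant factors of ∂_1 are 1 so no torsion. So H_0 = Z.
rank ∂_1 = 5, rank ∂_2 = 7 ⇒ b_1 = 12 − 5 − 7 = 0; all invariant factors of ∂_2 are 1 so no torsion. So H_1 = 0.
rank ∂_2 = 7, rank ∂_3 = 0 ⇒ b_2 = 8 − 7 − 0 = 1. So H_2 = Z.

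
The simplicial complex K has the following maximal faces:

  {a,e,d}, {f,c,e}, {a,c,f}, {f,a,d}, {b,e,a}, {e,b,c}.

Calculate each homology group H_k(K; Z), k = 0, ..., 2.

H_0 = Z,  H_1 = Z,  H_2 = 0.

K has 6 vertices, 12 edges, 6 triangles.
rank ∂_0 = 0, rank ∂_1 = 5 ⇒ b_0 = 6 − 0 − 5 = 1; all invariant factors of ∂_1 are 1 so no torsion. So H_0 ≅ Z.
rank ∂_1 = 5, rank ∂_2 = 6 ⇒ b_1 = 12 − 5 − 6 = 1; all invariant factors of ∂_2 are 1 so no torsion. So H_1 ≅ Z.
rank ∂_2 = 6, rank ∂_3 = 0 ⇒ b_2 = 6 − 6 − 0 = 0. So H_2 ≅ 0.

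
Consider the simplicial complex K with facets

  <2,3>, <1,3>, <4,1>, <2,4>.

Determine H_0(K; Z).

H_0 ≅ Z.

We work with the vertex ordering 1 < 2 < 3 < 4. The simplices of K, each written with vertices in increasing order, are:

  0-simplices (4): [1], [2], [3], [4]
  1-simplices (4): [1,3], [1,4], [2,3], [2,4]

Hence C_0 ≅ Z^4, C_1 ≅ Z^4.

The boundary map ∂_1: C_1 → C_0 is given by ∂[p,q] = [q] − [p]. For instance
  ∂[1,3] = [3] − [1].
The resulting 4×4 matrix has rank 3, and its Smith normal form has invariant factors (1,1,1).

Computing H_k = (kernel of ∂_k) / (image of ∂_{k+1}):

  H_0: rank C_0 − rank ∂_1 = 4 − 3 = 1, and the invariant factors of ∂_1 are all 1, so H_0 ≅ Z.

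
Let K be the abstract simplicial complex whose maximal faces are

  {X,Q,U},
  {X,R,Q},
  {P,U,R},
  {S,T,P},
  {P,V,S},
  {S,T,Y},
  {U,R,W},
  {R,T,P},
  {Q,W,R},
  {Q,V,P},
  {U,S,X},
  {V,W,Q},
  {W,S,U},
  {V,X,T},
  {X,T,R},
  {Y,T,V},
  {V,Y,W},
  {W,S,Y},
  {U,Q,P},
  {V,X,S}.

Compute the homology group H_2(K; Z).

H_2 = 0.

Take the total order P < Q < R < S < T < U < V < W < X < Y on the vertex set. Then K (dimension 2) consists of the simplices:

  0-simplices (10): P, Q, R, S, T, U, V, W, X, Y
  1-simplices (30): PQ, PR, PS, PT, PU, PV, QR, QU, QV, QW, QX, RT, RU, RW, RX, ST, SU, SV, SW, SX, SY, TV, TX, TY, UW, UX, VW, VX, VY, WY
  2-simplices (20): PQU, PQV, PRT, PRU, PST, PSV, QRW, QRX, QUX, QVW, RTX, RUW, STY, SUW, SUX, SVX, SWY, TVX, TVY, VWY

so the chain groups are C_0 ≅ Z^10, C_1 ≅ Z^30, C_2 ≅ Z^20.

∂_1: C_1 → C_0 sends each edge [p,q] (with p < q) to q − p.
This gives a 10×30 integer matrix of rank 9; reducing to Smith normal form yields diagonal entries (1,1,1,1,1,1,1,1,1).

∂_2: C_2 → C_1 maps a triangle to the signed sum of its edges. For instance
  ∂PQV = QV − PV + PQ,
  ∂PRT = RT − PT + PR.
The resulting 30×20 matrix has rank 20, and its Smith normal form has invariant factors (1,1,1,1,1,1,1,1,1,1,1,1,1,1,1,1,1,1,1,2).

Reading off H_k = ker ∂_k / im ∂_{k+1}:

  H_2: rank ker ∂_2 − rank ∂_3 = (20 − 20) − 0 = 0, and there is no ∂_3, so H_2 ≅ 0.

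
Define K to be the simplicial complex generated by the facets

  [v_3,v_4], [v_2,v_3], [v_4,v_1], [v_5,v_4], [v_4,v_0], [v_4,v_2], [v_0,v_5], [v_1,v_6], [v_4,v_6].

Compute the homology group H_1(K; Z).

H_1 = Z^3.

Take the total order v_0 < v_1 < v_2 < v_3 < v_4 < v_5 < v_6 on the vertex set. Then K (dimension 1) consists of the simplices:

  0-simplices (7): [v_0], [v_1], [v_2], [v_3], [v_4], [v_5], [v_6]
  1-simplices (9): [v_0,v_4], [v_0,v_5], [v_1,v_4], [v_1,v_6], [v_2,v_3], [v_2,v_4], [v_3,v_4], [v_4,v_5], [v_4,v_6]

Hence C_0 ≅ Z^7, C_1 ≅ Z^9.

∂_1: C_1 → C_0 is given by ∂[p,q] = [q] − [p]. For instance
  ∂[v_1,v_4] = [v_4] − [v_1].
The 7×9 boundary matrix has rank 6 and Smith normal form diag(1,1,1,1,1,1).

From H_k ≅ ker(∂_k) / im(∂_{k+1}) we obtain:

  H_1: rank ker ∂_1 − rank ∂_2 = (9 − 6) − 0 = 3, and there is no ∂_2, so H_1 ≅ Z^3.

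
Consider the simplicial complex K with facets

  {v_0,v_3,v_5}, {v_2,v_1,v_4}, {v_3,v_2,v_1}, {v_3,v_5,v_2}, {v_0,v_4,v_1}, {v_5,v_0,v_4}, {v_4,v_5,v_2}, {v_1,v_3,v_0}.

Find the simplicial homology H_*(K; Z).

H_0 = Z,  H_1 = 0,  H_2 = Z.

We work with the vertex ordering v_0 < v_1 < v_2 < v_3 < v_4 < v_5. The simplices of K, each written with vertices in increasing order, are:

  0-simplices (6): [v_0], [v_1], [v_2], [v_3], [v_4], [v_5]
  1-simplices (12): [v_0,v_1], [v_0,v_3], [v_0,v_4], [v_0,v_5], [v_1,v_2], [v_1,v_3], [v_1,v_4], [v_2,v_3], [v_2,v_4], [v_2,v_5], [v_3,v_5], [v_4,v_5]
  2-simplices (8): [v_0,v_1,v_3], [v_0,v_1,v_4], [v_0,v_3,v_5], [v_0,v_4,v_5], [v_1,v_2,v_3], [v_1,v_2,v_4], [v_2,v_3,v_5], [v_2,v_4,v_5]

giving chain groups C_0 ≅ Z^6, C_1 ≅ Z^12, C_2 ≅ Z^8.

∂_1: C_1 → C_0 maps an edge to its endpoints' difference, ∂[p,q] = q − p. For instance
  ∂[v_1,v_3] = [v_3] − [v_1].
This gives a 6×12 integer matrix of rank 5; reducing to Smith normal form yields diagonal entries (1,1,1,1,1).

∂_2: C_2 → C_1 acts by ∂[p,q,r] = [q,r] − [p,r] + [p,q]. For instance
  ∂[v_0,v_4,v_5] = [v_4,v_5] − [v_0,v_5] + [v_0,v_4],
  ∂[v_2,v_4,v_5] = [v_4,v_5] − [v_2,v_5] + [v_2,v_4].
As a 12×8 matrix over Z this has rank 7, with invariant factors (1,1,1,1,1,1,1).

From H_k ≅ ker(∂_k) / im(∂_{k+1}) we obtain:

  H_0: rank C_0 − rank ∂_1 = 6 − 5 = 1, and the invariant factors of ∂_1 are all 1, so H_0 ≅ Z.
  H_1: rank ker ∂_1 − rank ∂_2 = (12 − 5) − 7 = 0, and the invariant factors of ∂_2 are all 1, so H_1 ≅ 0.
  H_2: rank ker ∂_2 − rank ∂_3 = (8 − 7) − 0 = 1, and there is no ∂_3, so H_2 ≅ Z.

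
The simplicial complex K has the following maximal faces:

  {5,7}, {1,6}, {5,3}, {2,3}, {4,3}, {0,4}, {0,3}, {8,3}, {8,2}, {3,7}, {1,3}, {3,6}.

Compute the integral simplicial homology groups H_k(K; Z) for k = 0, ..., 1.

H_0 ≅ Z,  H_1 ≅ Z^4.

K has 9 vertices, 12 edges.
rank ∂_0 = 0, rank ∂_1 = 8 ⇒ b_0 = 9 − 0 − 8 = 1; all invariant factors of ∂_1 are 1 so no torsion. So H_0 ≅ Z.
rank ∂_1 = 8, rank ∂_2 = 0 ⇒ b_1 = 12 − 8 − 0 = 4. So H_1 ≅ Z^4.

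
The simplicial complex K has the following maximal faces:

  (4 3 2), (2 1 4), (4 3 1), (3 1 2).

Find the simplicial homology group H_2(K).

H_2 = Z.

Order the vertices as 1 < 2 < 3 < 4. Listing each simplex with vertices in this order, K has dimension 2 with simplices:

  0-simplices (4): [1], [2], [3], [4]
  1-simplices (6): [1,2], [1,3], [1,4], [2,3], [2,4], [3,4]
  2-simplices (4): [1,2,3], [1,2,4], [1,3,4], [2,3,4]

giving chain groups C_0 ≅ Z^4, C_1 ≅ Z^6, C_2 ≅ Z^4.

Boundary ∂_1: C_1 → C_0 sends each edge [p,q] (with p < q) to q − p. For instance
  ∂[2,3] = [3] − [2].
The resulting 4×6 matrix has rank 3, and its Smith normal form has invariant factors (1,1,1).

The boundary map ∂_2: C_2 → C_1 maps a triangle to the signed sum of its edges. For instance
  ∂[1,2,4] = [2,4] − [1,4] + [1,2],
  ∂[2,3,4] = [3,4] − [2,4] + [2,3].
The resulting 6×4 matrix has rank 3, and its Smith normal form has invariant factors (1,1,1).

From H_k ≅ ker(∂_k) / im(∂_{k+1}) we obtain:

  H_2: rank ker ∂_2 − rank ∂_3 = (4 − 3) − 0 = 1, and there is no ∂_3, so H_2 ≅ Z.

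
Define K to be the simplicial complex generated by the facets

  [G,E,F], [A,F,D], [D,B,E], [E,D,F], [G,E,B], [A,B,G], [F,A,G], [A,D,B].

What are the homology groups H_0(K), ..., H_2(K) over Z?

Order the vertices as A < B < D < E < F < G. Listing each simplex with vertices in this order, K has dimension 2 with simplices:

  0-simplices (6): A, B, D, E, F, G
  1-simplices (12): AB, AD, AF, AG, BD, BE, BG, DE, DF, EF, EG, FG
  2-simplices (8): ABD, ABG, ADF, AFG, BDE, BEG, DEF, EFG

so the chain groups are C_0 ≅ Z^6, C_1 ≅ Z^12, C_2 ≅ Z^8.

∂_1: C_1 → C_0 sends each edge [p,q] (with p < q) to q − p.
The resulting 6×12 matrix has rank 5, and its Smith normal form has invariant factors (1,1,1,1,1).

Boundary ∂_2: C_2 → C_1 sends each 2-simplex [p,q,r] to [q,r] − [p,r] + [p,q]. For instance
  ∂ABD = BD − AD + AB,
  ∂BDE = DE − BE + BD.
The 12×8 boundary matrix has rank 7 and Smith normal form diag(1,1,1,1,1,1,1).

Now H_k = ker ∂_k / im ∂_{k+1}, so:

  H_0: rank C_0 − rank ∂_1 = 6 − 5 = 1, and the invariant factors of ∂_1 are all 1, so H_0 ≅ Z.
  H_1: rank ker ∂_1 − rank ∂_2 = (12 − 5) − 7 = 0, and the invariant factors of ∂_2 are all 1, so H_1 ≅ 0.
  H_2: rank ker ∂_2 − rank ∂_3 = (8 − 7) − 0 = 1, and there is no ∂_3, so H_2 ≅ Z.

As a check, the Euler characteristic is 6 − 12 + 8 = 2, which agrees with 1 − 0 + 1 = 2.

H_0 ≅ Z,  H_1 = 0,  H_2 ≅ Z.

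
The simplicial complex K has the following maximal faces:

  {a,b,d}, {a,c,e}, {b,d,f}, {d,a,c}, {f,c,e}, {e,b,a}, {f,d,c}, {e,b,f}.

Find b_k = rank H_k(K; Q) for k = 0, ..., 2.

K has 6 vertices, 12 edges, 8 triangles.
rank ∂_0 = 0, rank ∂_1 = 5 ⇒ b_0 = 6 − 0 − 5 = 1; all invariant factors of ∂_1 are 1 so no torsion. So H_0 = Z.
rank ∂_1 = 5, rank ∂_2 = 7 ⇒ b_1 = 12 − 5 − 7 = 0; all invariant factors of ∂_2 are 1 so no torsion. So H_1 = 0.
rank ∂_2 = 7, rank ∂_3 = 0 ⇒ b_2 = 8 − 7 − 0 = 1. So H_2 = Z.

b_0 = 1, b_1 = 0, b_2 = 1.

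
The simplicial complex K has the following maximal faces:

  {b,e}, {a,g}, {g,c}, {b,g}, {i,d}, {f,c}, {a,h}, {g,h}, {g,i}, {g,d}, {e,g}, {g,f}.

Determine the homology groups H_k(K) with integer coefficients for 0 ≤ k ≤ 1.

Fix the vertex order a < b < c < d < e < f < g < h < i and write every simplex with vertices in increasing order. Then dim K = 1 and the simplices of K are:

  0-simplices (9): a, b, c, d, e, f, g, h, i
  1-simplices (12): ag, ah, be, bg, cf, cg, dg, di, eg, fg, gh, gi

giving chain groups C_0 ≅ Z^9, C_1 ≅ Z^12.

The boundary map ∂_1: C_1 → C_0 maps an edge to its endpoints' difference, ∂[p,q] = q − p. For instance
  ∂dg = g − d.
The 9×12 boundary matrix has rank 8 and Smith normal form diag(1,1,1,1,1,1,1,1).

From H_k ≅ ker(∂_k) / im(∂_{k+1}) we obtain:

  H_0: rank C_0 − rank ∂_1 = 9 − 8 = 1, and the invariant factors of ∂_1 are all 1, so H_0 = Z.
  H_1: rank ker ∂_1 − rank ∂_2 = (12 − 8) − 0 = 4, and there is no ∂_2, so H_1 = Z^4.

H_0 ≅ Z,  H_1 ≅ Z^4.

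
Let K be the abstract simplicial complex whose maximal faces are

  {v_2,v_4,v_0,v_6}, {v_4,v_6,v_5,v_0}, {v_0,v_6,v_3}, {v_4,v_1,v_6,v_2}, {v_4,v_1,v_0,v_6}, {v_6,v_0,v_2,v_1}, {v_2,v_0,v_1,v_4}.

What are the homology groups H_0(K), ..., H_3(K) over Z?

H_0 ≅ Z,  H_1 = 0,  H_2 = 0,  H_3 ≅ Z.

K has 7 vertices, 15 edges, 14 triangles, 6 3-simplices.
rank ∂_0 = 0, rank ∂_1 = 6 ⇒ b_0 = 7 − 0 − 6 = 1; all invariant factors of ∂_1 are 1 so no torsion. So H_0 ≅ Z.
rank ∂_1 = 6, rank ∂_2 = 9 ⇒ b_1 = 15 − 6 − 9 = 0; all invariant factors of ∂_2 are 1 so no torsion. So H_1 ≅ 0.
rank ∂_2 = 9, rank ∂_3 = 5 ⇒ b_2 = 14 − 9 − 5 = 0; all invariant factors of ∂_3 are 1 so no torsion. So H_2 ≅ 0.
rank ∂_3 = 5, rank ∂_4 = 0 ⇒ b_3 = 6 − 5 − 0 = 1. So H_3 ≅ Z.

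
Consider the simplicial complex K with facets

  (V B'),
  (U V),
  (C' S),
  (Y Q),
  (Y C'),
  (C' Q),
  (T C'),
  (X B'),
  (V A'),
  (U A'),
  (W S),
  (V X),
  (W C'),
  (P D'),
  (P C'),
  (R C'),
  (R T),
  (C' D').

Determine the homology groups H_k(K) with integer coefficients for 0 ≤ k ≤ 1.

Take the total order P < Q < R < S < T < U < V < W < X < Y < A' < B' < C' < D' on the vertex set. Then K (dimension 1) consists of the simplices:

  0-simplices (14): [P], [Q], [R], [S], [T], [U], [V], [W], [X], [Y], [A'], [B'], [C'], [D']
  1-simplices (18): [P,C'], [P,D'], [Q,Y], [Q,C'], [R,T], [R,C'], [S,W], [S,C'], [T,C'], [U,V], [U,A'], [V,X], [V,A'], [V,B'], [W,C'], [X,B'], [Y,C'], [C',D']

giving chain groups C_0 ≅ Z^14, C_1 ≅ Z^18.

∂_1: C_1 → C_0 sends each edge [p,q] (with p < q) to q − p.
This gives a 14×18 integer matrix of rank 12; reducing to Smith normal form yields diagonal entries (1,1,1,1,1,1,1,1,1,1,1,1).

From H_k ≅ ker(∂_k) / im(∂_{k+1}) we obtain:

  H_0: rank C_0 − rank ∂_1 = 14 − 12 = 2, and the invariant factors of ∂_1 are all 1, so H_0 = Z^2.
  H_1: rank ker ∂_1 − rank ∂_2 = (18 − 12) − 0 = 6, and there is no ∂_2, so H_1 = Z^6.

H_0 = Z^2,  H_1 = Z^6.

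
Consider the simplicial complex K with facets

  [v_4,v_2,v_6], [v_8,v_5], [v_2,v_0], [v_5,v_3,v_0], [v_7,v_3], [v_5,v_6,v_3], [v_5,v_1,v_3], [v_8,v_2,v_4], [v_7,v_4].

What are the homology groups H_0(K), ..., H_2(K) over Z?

H_0 ≅ Z,  H_1 ≅ Z^3,  H_2 = 0.

Order the vertices as v_0 < v_1 < v_2 < v_3 < v_4 < v_5 < v_6 < v_7 < v_8. Listing each simplex with vertices in this order, K has dimension 2 with simplices:

  0-simplices (9): [v_0], [v_1], [v_2], [v_3], [v_4], [v_5], [v_6], [v_7], [v_8]
  1-simplices (16): (16 of them)
  2-simplices (5): [v_0,v_3,v_5], [v_1,v_3,v_5], [v_2,v_4,v_6], [v_2,v_4,v_8], [v_3,v_5,v_6]

giving chain groups C_0 ≅ Z^9, C_1 ≅ Z^16, C_2 ≅ Z^5.

∂_1: C_1 → C_0 maps an edge to its endpoints' difference, ∂[p,q] = q − p.
The resulting 9×16 matrix has rank 8, and its Smith normal form has invariant factors (1,1,1,1,1,1,1,1).

Boundary ∂_2: C_2 → C_1 sends each 2-simplex [p,q,r] to [q,r] − [p,r] + [p,q]. For instance
  ∂[v_2,v_4,v_8] = [v_4,v_8] − [v_2,v_8] + [v_2,v_4],
  ∂[v_2,v_4,v_6] = [v_4,v_6] − [v_2,v_6] + [v_2,v_4].
This gives a 16×5 integer matrix of rank 5; reducing to Smith normal form yields diagonal entries (1,1,1,1,1).

Computing H_k = (kernel of ∂_k) / (image of ∂_{k+1}):

  H_0: rank C_0 − rank ∂_1 = 9 − 8 = 1, and the invariant factors of ∂_1 are all 1, so H_0 ≅ Z.
  H_1: rank ker ∂_1 − rank ∂_2 = (16 − 8) − 5 = 3, and the invariant factors of ∂_2 are all 1, so H_1 ≅ Z^3.
  H_2: rank ker ∂_2 − rank ∂_3 = (5 − 5) − 0 = 0, and there is no ∂_3, so H_2 ≅ 0.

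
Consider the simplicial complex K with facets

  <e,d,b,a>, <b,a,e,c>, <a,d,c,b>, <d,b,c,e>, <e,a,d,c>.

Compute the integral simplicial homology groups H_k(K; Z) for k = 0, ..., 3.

H_0 ≅ Z,  H_1 = 0,  H_2 = 0,  H_3 ≅ Z.

Take the total order a < b < c < d < e on the vertex set. Then K (dimension 3) consists of the simplices:

  0-simplices (5): a, b, c, d, e
  1-simplices (10): ab, ac, ad, ae, bc, bd, be, cd, ce, de
  2-simplices (10): abc, abd, abe, acd, ace, ade, bcd, bce, bde, cde
  3-simplices (5): abcd, abce, abde, acde, bcde

giving chain groups C_0 ≅ Z^5, C_1 ≅ Z^10, C_2 ≅ Z^10, C_3 ≅ Z^5.

The boundary map ∂_1: C_1 → C_0 maps an edge to its endpoints' difference, ∂[p,q] = q − p. For instance
  ∂ab = b − a.
This gives a 5×10 integer matrix of rank 4; reducing to Smith normal form yields diagonal entries (1,1,1,1).

The boundary map ∂_2: C_2 → C_1 acts by ∂[p,q,r] = [q,r] − [p,r] + [p,q]. For instance
  ∂abd = bd − ad + ab,
  ∂cde = de − ce + cd.
As a 10×10 matrix over Z this has rank 6, with invariant factors (1,1,1,1,1,1).

Boundary ∂_3: C_3 → C_2 sends each 3-simplex σ to the alternating sum Σ_i (−1)^i (σ with its i-th vertex removed). For instance
  ∂abce = bce − ace + abe − abc,
  ∂abcd = bcd − acd + abd − abc.
This gives a 10×5 integer matrix of rank 4; reducing to Smith normal form yields diagonal entries (1,1,1,1).

Now H_k = ker ∂_k / im ∂_{k+1}, so:

  H_0: rank C_0 − rank ∂_1 = 5 − 4 = 1, and the invariant factors of ∂_1 are all 1, so H_0 ≅ Z.
  H_1: rank ker ∂_1 − rank ∂_2 = (10 − 4) − 6 = 0, and the invariant factors of ∂_2 are all 1, so H_1 ≅ 0.
  H_2: rank ker ∂_2 − rank ∂_3 = (10 − 6) − 4 = 0, and the invariant factors of ∂_3 are all 1, so H_2 ≅ 0.
  H_3: rank ker ∂_3 − rank ∂_4 = (5 − 4) − 0 = 1, and there is no ∂_4, so H_3 ≅ Z.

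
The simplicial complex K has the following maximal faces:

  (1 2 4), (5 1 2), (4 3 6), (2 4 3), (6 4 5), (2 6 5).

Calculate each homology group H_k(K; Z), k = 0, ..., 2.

K has 6 vertices, 12 edges, 6 triangles.
rank ∂_0 = 0, rank ∂_1 = 5 ⇒ b_0 = 6 − 0 − 5 = 1; all invariant factors of ∂_1 are 1 so no torsion. So H_0 = Z.
rank ∂_1 = 5, rank ∂_2 = 6 ⇒ b_1 = 12 − 5 − 6 = 1; all invariant factors of ∂_2 are 1 so no torsion. So H_1 = Z.
rank ∂_2 = 6, rank ∂_3 = 0 ⇒ b_2 = 6 − 6 − 0 = 0. So H_2 = 0.

H_0 ≅ Z,  H_1 ≅ Z,  H_2 = 0.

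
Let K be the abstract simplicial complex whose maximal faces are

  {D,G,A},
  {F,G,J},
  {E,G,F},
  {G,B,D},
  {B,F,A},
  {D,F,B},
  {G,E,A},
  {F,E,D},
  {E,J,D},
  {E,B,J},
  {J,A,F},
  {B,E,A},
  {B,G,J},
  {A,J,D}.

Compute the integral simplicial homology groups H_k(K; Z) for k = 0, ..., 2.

Take the total order A < B < D < E < F < G < J on the vertex set. Then K (dimension 2) consists of the simplices:

  0-simplices (7): A, B, D, E, F, G, J
  1-simplices (21): AB, AD, AE, AF, AG, AJ, BD, BE, BF, BG, BJ, DE, DF, DG, DJ, EF, EG, EJ, FG, FJ, GJ
  2-simplices (14): ABE, ABF, ADG, ADJ, AEG, AFJ, BDF, BDG, BEJ, BGJ, DEF, DEJ, EFG, FGJ

giving chain groups C_0 ≅ Z^7, C_1 ≅ Z^21, C_2 ≅ Z^14.

The boundary map ∂_1: C_1 → C_0 sends each edge [p,q] (with p < q) to q − p.
This gives a 7×21 integer matrix of rank 6; reducing to Smith normal form yields diagonal entries (1,1,1,1,1,1).

∂_2: C_2 → C_1 sends each 2-simplex [p,q,r] to [q,r] − [p,r] + [p,q]. For instance
  ∂DEF = EF − DF + DE,
  ∂AFJ = FJ − AJ + AF.
The resulting 21×14 matrix has rank 13, and its Smith normal form has invariant factors (1,1,1,1,1,1,1,1,1,1,1,1,1).

Now H_k = ker ∂_k / im ∂_{k+1}, so:

  H_0: rank C_0 − rank ∂_1 = 7 − 6 = 1, and the invariant factors of ∂_1 are all 1, so H_0 = Z.
  H_1: rank ker ∂_1 − rank ∂_2 = (21 − 6) − 13 = 2, and the invariant factors of ∂_2 are all 1, so H_1 = Z^2.
  H_2: rank ker ∂_2 − rank ∂_3 = (14 − 13) − 0 = 1, and there is no ∂_3, so H_2 = Z.

As a check, the Euler characteristic is 7 − 21 + 14 = 0, which agrees with 1 − 2 + 1 = 0.
(K is a triangulation of the torus T^2.)

H_0 ≅ Z,  H_1 ≅ Z^2,  H_2 ≅ Z.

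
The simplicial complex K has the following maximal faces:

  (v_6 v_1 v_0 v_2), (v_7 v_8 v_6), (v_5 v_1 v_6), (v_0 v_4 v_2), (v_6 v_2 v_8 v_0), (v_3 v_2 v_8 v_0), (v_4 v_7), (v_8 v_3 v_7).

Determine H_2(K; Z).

K has 9 vertices, 20 edges, 14 triangles, 3 3-simplices.
rank ∂_2 = 11, rank ∂_3 = 3 ⇒ b_2 = 14 − 11 − 3 = 0; all invariant factors of ∂_3 are 1 so no torsion. So H_2 = 0.

H_2 = 0.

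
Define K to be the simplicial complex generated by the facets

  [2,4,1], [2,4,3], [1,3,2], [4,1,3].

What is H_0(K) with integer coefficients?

We work with the vertex ordering 1 < 2 < 3 < 4. The simplices of K, each written with vertices in increasing order, are:

  0-simplices (4): [1], [2], [3], [4]
  1-simplices (6): [1,2], [1,3], [1,4], [2,3], [2,4], [3,4]
  2-simplices (4): [1,2,3], [1,2,4], [1,3,4], [2,3,4]

so the chain groups are C_0 ≅ Z^4, C_1 ≅ Z^6, C_2 ≅ Z^4.

Boundary ∂_1: C_1 → C_0 maps an edge to its endpoints' difference, ∂[p,q] = q − p.
This gives a 4×6 integer matrix of rank 3; reducing to Smith normal form yields diagonal entries (1,1,1).

The boundary map ∂_2: C_2 → C_1 acts by ∂[p,q,r] = [q,r] − [p,r] + [p,q]. For instance
  ∂[2,3,4] = [3,4] − [2,4] + [2,3],
  ∂[1,3,4] = [3,4] − [1,4] + [1,3].
The resulting 6×4 matrix has rank 3, and its Smith normal form has invariant factors (1,1,1).

From H_k ≅ ker(∂_k) / im(∂_{k+1}) we obtain:

  H_0: rank C_0 − rank ∂_1 = 4 − 3 = 1, and the invariant factors of ∂_1 are all 1, so H_0 ≅ Z.

H_0 ≅ Z.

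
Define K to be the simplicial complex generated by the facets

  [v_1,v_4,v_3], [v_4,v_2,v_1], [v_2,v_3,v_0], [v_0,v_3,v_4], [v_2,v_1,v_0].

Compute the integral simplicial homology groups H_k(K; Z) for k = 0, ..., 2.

K has 5 vertices, 10 edges, 5 triangles.
rank ∂_0 = 0, rank ∂_1 = 4 ⇒ b_0 = 5 − 0 − 4 = 1; all invariant factors of ∂_1 are 1 so no torsion. So H_0 = Z.
rank ∂_1 = 4, rank ∂_2 = 5 ⇒ b_1 = 10 − 4 − 5 = 1; all invariant factors of ∂_2 are 1 so no torsion. So H_1 = Z.
rank ∂_2 = 5, rank ∂_3 = 0 ⇒ b_2 = 5 − 5 − 0 = 0. So H_2 = 0.

H_0 = Z,  H_1 = Z,  H_2 = 0.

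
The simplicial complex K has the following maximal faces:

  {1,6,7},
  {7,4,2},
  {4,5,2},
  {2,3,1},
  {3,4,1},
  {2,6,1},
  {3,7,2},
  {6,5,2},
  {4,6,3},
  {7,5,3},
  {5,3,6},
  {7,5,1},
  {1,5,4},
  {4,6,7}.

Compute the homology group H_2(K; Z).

H_2 = Z.

Fix the vertex order 1 < 2 < 3 < 4 < 5 < 6 < 7 and write every simplex with vertices in increasing order. Then dim K = 2 and the simplices of K are:

  0-simplices (7): [1], [2], [3], [4], [5], [6], [7]
  1-simplices (21): [1,2], [1,3], [1,4], [1,5], [1,6], [1,7], [2,3], [2,4], [2,5], [2,6], [2,7], [3,4], [3,5], [3,6], [3,7], [4,5], [4,6], [4,7], [5,6], [5,7], [6,7]
  2-simplices (14): [1,2,3], [1,2,6], [1,3,4], [1,4,5], [1,5,7], [1,6,7], [2,3,7], [2,4,5], [2,4,7], [2,5,6], [3,4,6], [3,5,6], [3,5,7], [4,6,7]

so the chain groups are C_0 ≅ Z^7, C_1 ≅ Z^21, C_2 ≅ Z^14.

∂_1: C_1 → C_0 sends each edge [p,q] (with p < q) to q − p. For instance
  ∂[6,7] = [7] − [6].
The resulting 7×21 matrix has rank 6, and its Smith normal form has invariant factors (1,1,1,1,1,1).

Boundary ∂_2: C_2 → C_1 acts by ∂[p,q,r] = [q,r] − [p,r] + [p,q]. For instance
  ∂[1,5,7] = [5,7] − [1,7] + [1,5],
  ∂[4,6,7] = [6,7] − [4,7] + [4,6].
The 21×14 boundary matrix has rank 13 and Smith normal form diag(1,1,1,1,1,1,1,1,1,1,1,1,1).

From H_k ≅ ker(∂_k) / im(∂_{k+1}) we obtain:

  H_2: rank ker ∂_2 − rank ∂_3 = (14 − 13) − 0 = 1, and there is no ∂_3, so H_2 ≅ Z.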